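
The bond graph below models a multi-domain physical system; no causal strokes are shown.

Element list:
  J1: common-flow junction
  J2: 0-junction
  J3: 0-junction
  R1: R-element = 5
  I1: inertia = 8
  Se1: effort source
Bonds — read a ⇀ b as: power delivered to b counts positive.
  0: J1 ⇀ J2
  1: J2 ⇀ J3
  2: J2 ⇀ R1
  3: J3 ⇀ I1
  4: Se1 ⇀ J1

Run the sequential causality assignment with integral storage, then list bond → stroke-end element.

β0 stroke at J2
β1 stroke at J3
β2 stroke at R1
β3 stroke at I1
β4 stroke at J1

bond 4 →J1  (source Se1 imposes e)
bond 0 →J2  (closing 1-jn rule on J1)
bond 1 →J3  (J2 effort already set via bond 0)
bond 2 →R1  (0-jn J2 has e-setter on 0)
bond 3 →I1  (J3: bond 1 brought effort, rest push out)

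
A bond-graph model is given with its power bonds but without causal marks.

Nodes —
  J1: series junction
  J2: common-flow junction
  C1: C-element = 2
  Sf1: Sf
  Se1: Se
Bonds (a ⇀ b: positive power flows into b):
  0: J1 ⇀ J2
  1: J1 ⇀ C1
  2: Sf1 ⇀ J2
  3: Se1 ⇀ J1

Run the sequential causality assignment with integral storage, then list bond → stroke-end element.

#0 →J2
#1 →J1
#2 →Sf1
#3 →J1

β2 |Sf1  (Sf1 fixes flow; stroke at Sf1)
β3 |J1  (Se1 (Se) sets effort on bond)
β0 |J2  (J2 flow already set via bond 2)
β1 |J1  (J1: bond 0 brought flow, rest push out)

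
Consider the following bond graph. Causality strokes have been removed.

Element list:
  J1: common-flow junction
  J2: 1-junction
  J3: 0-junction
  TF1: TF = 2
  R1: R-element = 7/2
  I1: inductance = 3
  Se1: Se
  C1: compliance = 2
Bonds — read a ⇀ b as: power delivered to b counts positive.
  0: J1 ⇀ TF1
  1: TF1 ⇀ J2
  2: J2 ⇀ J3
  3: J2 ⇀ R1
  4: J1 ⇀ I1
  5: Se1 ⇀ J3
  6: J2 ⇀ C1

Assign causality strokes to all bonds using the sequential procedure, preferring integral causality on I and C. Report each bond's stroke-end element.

bond 5 |J3  (Se1 (Se) sets effort on bond)
bond 2 |J2  (0-jn J3 has e-setter on 5)
bond 4 |I1  (prefer integral on I1)
bond 0 |J1  (J1 flow already set via bond 4)
bond 1 |TF1  (TF1: transformer flips bond 0)
bond 3 |J2  (common-f at J2 fixed by 1)
bond 6 |J2  (common-f at J2 fixed by 1)

#0 stroke at J1
#1 stroke at TF1
#2 stroke at J2
#3 stroke at J2
#4 stroke at I1
#5 stroke at J3
#6 stroke at J2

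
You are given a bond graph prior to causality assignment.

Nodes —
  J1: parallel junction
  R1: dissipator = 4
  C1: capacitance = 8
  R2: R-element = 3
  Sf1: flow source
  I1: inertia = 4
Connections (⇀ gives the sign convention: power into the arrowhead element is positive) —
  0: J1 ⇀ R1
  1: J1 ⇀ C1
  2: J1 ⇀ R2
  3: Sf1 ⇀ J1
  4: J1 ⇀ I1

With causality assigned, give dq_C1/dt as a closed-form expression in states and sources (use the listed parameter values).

dq_C1/dt = F_Sf1 - p_I1/4 - 7*q_C1/96

#3 stroke at Sf1  (Sf1 fixes flow; stroke at Sf1)
#1 stroke at J1  (C1 outputs effort q/C1)
#0 stroke at R1  (J1: bond 1 brought effort, rest push out)
#2 stroke at R2  (common-e at J1 fixed by 1)
#4 stroke at I1  (J1 effort already set via bond 1)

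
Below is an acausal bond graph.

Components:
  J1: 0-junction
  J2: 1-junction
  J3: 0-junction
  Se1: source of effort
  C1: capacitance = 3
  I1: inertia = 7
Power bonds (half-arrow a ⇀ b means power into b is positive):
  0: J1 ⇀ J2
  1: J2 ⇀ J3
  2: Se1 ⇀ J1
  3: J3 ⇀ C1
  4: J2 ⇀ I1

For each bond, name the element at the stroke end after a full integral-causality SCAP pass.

#0 stroke→J2
#1 stroke→J2
#2 stroke→J1
#3 stroke→J3
#4 stroke→I1

β2 |J1  (Se1: effort source, stroke at far end)
β0 |J2  (J1 effort already set via bond 2)
β3 |J3  (C1: C, integral causality)
β1 |J2  (J3 effort already set via bond 3)
β4 |I1  (only one flow-in slot at J2)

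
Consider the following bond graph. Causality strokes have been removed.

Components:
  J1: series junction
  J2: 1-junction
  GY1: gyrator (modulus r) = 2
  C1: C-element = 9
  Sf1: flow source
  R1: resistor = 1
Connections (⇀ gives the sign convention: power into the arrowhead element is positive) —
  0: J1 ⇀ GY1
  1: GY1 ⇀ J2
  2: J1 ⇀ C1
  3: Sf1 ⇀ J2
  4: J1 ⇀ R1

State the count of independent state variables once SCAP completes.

#3 stroke at Sf1  (Sf1: flow source, stroke at near end)
#1 stroke at J2  (J2: bond 3 brought flow, rest push out)
#0 stroke at J1  (GY1 both-in/both-out from 1)
#2 stroke at J1  (prefer integral on C1)
#4 stroke at R1  (J1 needs exactly one f-in)

1  (C1 all integral)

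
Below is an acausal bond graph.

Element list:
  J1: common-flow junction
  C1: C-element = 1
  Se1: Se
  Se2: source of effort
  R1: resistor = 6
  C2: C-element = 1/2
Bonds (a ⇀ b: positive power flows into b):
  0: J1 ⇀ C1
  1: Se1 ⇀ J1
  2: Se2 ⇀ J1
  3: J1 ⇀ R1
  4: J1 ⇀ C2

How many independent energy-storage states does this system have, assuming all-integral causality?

β1 |J1  (Se1: effort source, stroke at far end)
β2 |J1  (source Se2 imposes e)
β0 |J1  (C1 integral (e out))
β4 |J1  (prefer integral on C2)
β3 |R1  (J1 needs exactly one f-in)

2  (C1, C2 all integral)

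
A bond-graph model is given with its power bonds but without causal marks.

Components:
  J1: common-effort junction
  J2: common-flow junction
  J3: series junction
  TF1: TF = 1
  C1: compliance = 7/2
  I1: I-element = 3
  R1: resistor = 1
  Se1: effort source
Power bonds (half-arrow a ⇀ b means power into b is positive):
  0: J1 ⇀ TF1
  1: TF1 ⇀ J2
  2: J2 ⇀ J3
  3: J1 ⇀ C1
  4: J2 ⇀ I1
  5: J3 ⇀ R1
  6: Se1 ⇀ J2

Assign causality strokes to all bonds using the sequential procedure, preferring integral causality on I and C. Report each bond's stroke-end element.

b6 |J2  (Se1: effort source, stroke at far end)
b3 |J1  (C1 integral (e out))
b0 |TF1  (0-jn J1 has e-setter on 3)
b1 |J2  (TF TF1: opposite of bond 0)
b4 |I1  (I1: I, integral causality)
b2 |J2  (J2 flow already set via bond 4)
b5 |J3  (J3: bond 2 brought flow, rest push out)

b0 stroke→TF1
b1 stroke→J2
b2 stroke→J2
b3 stroke→J1
b4 stroke→I1
b5 stroke→J3
b6 stroke→J2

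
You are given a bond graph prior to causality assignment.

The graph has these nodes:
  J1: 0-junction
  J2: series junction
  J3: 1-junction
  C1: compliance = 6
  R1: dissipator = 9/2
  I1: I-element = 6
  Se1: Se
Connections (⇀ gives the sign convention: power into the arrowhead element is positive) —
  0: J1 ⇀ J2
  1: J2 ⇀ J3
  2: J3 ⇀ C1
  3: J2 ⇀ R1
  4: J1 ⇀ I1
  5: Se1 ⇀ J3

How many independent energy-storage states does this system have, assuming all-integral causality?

2  (C1, I1 all integral)

#5 →J3  (Se1: effort source, stroke at far end)
#2 →J3  (C1 outputs effort q/C1)
#1 →J2  (J3 needs exactly one f-in)
#4 →I1  (I1: I, integral causality)
#0 →J1  (only one effort-in slot at J1)
#3 →J2  (common-f at J2 fixed by 0)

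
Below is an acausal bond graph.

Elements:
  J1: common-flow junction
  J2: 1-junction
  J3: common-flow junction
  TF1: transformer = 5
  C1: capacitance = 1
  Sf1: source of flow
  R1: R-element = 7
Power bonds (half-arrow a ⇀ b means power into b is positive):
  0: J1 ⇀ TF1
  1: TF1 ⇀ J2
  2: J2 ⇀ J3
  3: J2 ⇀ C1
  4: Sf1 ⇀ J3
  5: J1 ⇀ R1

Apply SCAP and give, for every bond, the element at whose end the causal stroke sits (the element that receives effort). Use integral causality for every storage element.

#0 stroke→TF1
#1 stroke→J2
#2 stroke→J3
#3 stroke→J2
#4 stroke→Sf1
#5 stroke→J1

#4 stroke→Sf1  (Sf1: flow source, stroke at near end)
#2 stroke→J3  (J3 flow already set via bond 4)
#1 stroke→J2  (J2: bond 2 brought flow, rest push out)
#3 stroke→J2  (1-jn J2 has f-setter on 2)
#0 stroke→TF1  (through TF1, causality passes straight; one stroke at TF1)
#5 stroke→J1  (1-jn J1 has f-setter on 0)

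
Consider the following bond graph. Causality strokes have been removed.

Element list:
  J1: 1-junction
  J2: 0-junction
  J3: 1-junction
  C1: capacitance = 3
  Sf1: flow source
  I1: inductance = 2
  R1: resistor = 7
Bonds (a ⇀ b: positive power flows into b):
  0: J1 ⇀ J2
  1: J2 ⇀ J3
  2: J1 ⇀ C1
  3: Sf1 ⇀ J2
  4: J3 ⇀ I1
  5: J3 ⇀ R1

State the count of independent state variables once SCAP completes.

bond 3 stroke at Sf1  (Sf1 fixes flow; stroke at Sf1)
bond 2 stroke at J1  (C1 outputs effort q/C1)
bond 0 stroke at J2  (J1 needs exactly one f-in)
bond 1 stroke at J3  (common-e at J2 fixed by 0)
bond 4 stroke at I1  (prefer integral on I1)
bond 5 stroke at J3  (J3 flow already set via bond 4)

2  (C1, I1 all integral)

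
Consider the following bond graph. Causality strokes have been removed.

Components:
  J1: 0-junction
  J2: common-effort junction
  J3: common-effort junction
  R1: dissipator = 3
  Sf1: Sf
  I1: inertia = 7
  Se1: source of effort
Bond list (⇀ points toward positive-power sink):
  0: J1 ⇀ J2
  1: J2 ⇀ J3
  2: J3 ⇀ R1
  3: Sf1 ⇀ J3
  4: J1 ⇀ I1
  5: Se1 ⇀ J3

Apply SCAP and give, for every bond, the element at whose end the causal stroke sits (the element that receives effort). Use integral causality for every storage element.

#0 stroke at J1
#1 stroke at J2
#2 stroke at R1
#3 stroke at Sf1
#4 stroke at I1
#5 stroke at J3

b3 →Sf1  (Sf1 (Sf) sets flow on bond)
b5 →J3  (Se1 fixes effort; stroke away)
b1 →J2  (0-jn J3 has e-setter on 5)
b2 →R1  (0-jn J3 has e-setter on 5)
b0 →J1  (common-e at J2 fixed by 1)
b4 →I1  (0-jn J1 has e-setter on 0)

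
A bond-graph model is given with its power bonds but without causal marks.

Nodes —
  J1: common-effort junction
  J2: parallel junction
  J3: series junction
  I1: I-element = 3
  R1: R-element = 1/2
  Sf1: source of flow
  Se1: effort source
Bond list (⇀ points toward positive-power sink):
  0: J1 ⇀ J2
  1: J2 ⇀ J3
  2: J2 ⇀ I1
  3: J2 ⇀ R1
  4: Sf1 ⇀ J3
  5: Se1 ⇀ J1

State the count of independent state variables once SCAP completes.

1  (I1 all integral)

b4 →Sf1  (Sf1 fixes flow; stroke at Sf1)
b5 →J1  (Se1 fixes effort; stroke away)
b0 →J2  (J1: bond 5 brought effort, rest push out)
b1 →J3  (J2: bond 0 brought effort, rest push out)
b2 →I1  (J2 effort already set via bond 0)
b3 →R1  (0-jn J2 has e-setter on 0)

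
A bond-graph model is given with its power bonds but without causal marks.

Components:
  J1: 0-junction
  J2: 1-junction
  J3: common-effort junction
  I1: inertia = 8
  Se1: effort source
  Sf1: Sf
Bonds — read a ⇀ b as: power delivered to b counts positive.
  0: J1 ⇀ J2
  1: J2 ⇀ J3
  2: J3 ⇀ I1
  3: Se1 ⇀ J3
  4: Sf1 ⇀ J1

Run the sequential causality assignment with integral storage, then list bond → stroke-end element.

β0 |J1
β1 |J2
β2 |I1
β3 |J3
β4 |Sf1

β3 |J3  (Se1: effort source, stroke at far end)
β4 |Sf1  (Sf1: flow source, stroke at near end)
β0 |J1  (J1 needs exactly one e-in)
β1 |J2  (J2 flow already set via bond 0)
β2 |I1  (0-jn J3 has e-setter on 3)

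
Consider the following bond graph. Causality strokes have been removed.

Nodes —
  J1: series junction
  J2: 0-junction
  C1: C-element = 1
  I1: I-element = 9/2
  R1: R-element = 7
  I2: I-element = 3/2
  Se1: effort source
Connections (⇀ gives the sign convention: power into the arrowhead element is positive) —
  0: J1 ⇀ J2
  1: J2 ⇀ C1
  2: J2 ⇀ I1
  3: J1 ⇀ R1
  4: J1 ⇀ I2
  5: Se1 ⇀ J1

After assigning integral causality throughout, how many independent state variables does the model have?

bond 5 |J1  (source Se1 imposes e)
bond 1 |J2  (prefer integral on C1)
bond 0 |J1  (common-e at J2 fixed by 1)
bond 2 |I1  (J2: bond 1 brought effort, rest push out)
bond 4 |I2  (I2: I, integral causality)
bond 3 |J1  (J1 flow already set via bond 4)

3  (C1, I1, I2 all integral)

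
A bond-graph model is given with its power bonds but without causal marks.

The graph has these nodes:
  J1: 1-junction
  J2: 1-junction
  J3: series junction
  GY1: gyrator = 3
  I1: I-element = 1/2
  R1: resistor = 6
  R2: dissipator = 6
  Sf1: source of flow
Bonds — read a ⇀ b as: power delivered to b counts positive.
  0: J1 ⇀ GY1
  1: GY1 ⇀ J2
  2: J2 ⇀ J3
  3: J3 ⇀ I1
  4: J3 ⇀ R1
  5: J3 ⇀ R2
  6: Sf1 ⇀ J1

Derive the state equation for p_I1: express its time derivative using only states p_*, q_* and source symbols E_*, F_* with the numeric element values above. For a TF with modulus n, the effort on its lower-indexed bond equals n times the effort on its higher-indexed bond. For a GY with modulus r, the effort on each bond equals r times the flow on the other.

dp_I1/dt = 3*F_Sf1 - 24*p_I1

#6 |Sf1  (source Sf1 imposes f)
#0 |J1  (1-jn J1 has f-setter on 6)
#1 |J2  (GY GY1: same side as bond 0)
#2 |J3  (J2 needs exactly one f-in)
#3 |I1  (I1 integral (f out))
#4 |J3  (1-jn J3 has f-setter on 3)
#5 |J3  (J3: bond 3 brought flow, rest push out)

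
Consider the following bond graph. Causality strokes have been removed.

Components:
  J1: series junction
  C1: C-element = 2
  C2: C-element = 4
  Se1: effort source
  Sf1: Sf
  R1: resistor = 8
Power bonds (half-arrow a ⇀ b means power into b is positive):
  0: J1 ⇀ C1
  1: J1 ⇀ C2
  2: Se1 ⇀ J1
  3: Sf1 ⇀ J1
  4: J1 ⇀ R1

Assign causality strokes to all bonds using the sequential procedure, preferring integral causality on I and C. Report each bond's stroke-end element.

β0 stroke→J1
β1 stroke→J1
β2 stroke→J1
β3 stroke→Sf1
β4 stroke→J1

bond 2 →J1  (source Se1 imposes e)
bond 3 →Sf1  (Sf1 fixes flow; stroke at Sf1)
bond 0 →J1  (common-f at J1 fixed by 3)
bond 1 →J1  (J1 flow already set via bond 3)
bond 4 →J1  (J1: bond 3 brought flow, rest push out)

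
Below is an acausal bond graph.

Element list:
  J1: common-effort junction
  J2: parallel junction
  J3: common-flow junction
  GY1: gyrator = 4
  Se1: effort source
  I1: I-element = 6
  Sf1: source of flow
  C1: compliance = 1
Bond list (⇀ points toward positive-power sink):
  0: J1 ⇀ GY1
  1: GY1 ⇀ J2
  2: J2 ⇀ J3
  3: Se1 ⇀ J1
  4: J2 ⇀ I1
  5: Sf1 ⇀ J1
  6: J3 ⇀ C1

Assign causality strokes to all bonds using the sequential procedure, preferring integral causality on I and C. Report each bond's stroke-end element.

#3 stroke→J1  (Se1: effort source, stroke at far end)
#5 stroke→Sf1  (source Sf1 imposes f)
#0 stroke→GY1  (common-e at J1 fixed by 3)
#1 stroke→GY1  (GY GY1: same side as bond 0)
#4 stroke→I1  (I1 integral (f out))
#2 stroke→J2  (only one effort-in slot at J2)
#6 stroke→J3  (J3 flow already set via bond 2)

bond 0 |GY1
bond 1 |GY1
bond 2 |J2
bond 3 |J1
bond 4 |I1
bond 5 |Sf1
bond 6 |J3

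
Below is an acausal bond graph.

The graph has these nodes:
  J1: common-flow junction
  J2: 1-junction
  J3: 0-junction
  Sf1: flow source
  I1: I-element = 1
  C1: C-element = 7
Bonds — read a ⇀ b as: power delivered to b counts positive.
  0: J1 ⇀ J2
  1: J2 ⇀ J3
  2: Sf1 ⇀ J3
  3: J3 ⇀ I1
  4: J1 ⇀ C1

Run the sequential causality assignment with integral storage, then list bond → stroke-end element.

β2 stroke→Sf1  (Sf1 (Sf) sets flow on bond)
β3 stroke→I1  (I1 integral (f out))
β1 stroke→J3  (closing 0-jn rule on J3)
β0 stroke→J2  (J2: bond 1 brought flow, rest push out)
β4 stroke→J1  (1-jn J1 has f-setter on 0)

bond 0 |J2
bond 1 |J3
bond 2 |Sf1
bond 3 |I1
bond 4 |J1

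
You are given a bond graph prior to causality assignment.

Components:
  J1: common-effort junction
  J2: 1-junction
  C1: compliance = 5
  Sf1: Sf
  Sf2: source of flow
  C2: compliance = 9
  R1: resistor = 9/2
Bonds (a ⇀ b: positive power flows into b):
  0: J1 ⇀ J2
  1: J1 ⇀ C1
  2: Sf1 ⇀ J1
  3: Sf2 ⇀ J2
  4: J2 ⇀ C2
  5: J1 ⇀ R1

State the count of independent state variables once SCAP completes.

b2 →Sf1  (Sf1: flow source, stroke at near end)
b3 →Sf2  (Sf2: flow source, stroke at near end)
b0 →J2  (1-jn J2 has f-setter on 3)
b4 →J2  (1-jn J2 has f-setter on 3)
b1 →J1  (prefer integral on C1)
b5 →R1  (common-e at J1 fixed by 1)

2  (C1, C2 all integral)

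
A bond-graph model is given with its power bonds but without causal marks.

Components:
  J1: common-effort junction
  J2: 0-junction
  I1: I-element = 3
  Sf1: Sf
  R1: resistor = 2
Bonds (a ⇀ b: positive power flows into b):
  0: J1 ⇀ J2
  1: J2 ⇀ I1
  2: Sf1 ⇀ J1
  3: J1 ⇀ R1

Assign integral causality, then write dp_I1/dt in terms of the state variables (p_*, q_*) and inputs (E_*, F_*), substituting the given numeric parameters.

dp_I1/dt = 2*F_Sf1 - 2*p_I1/3

b2 |Sf1  (Sf1: flow source, stroke at near end)
b1 |I1  (I1 outputs flow p/I1)
b0 |J2  (J2: last free bond brings effort in)
b3 |J1  (J1 needs exactly one e-in)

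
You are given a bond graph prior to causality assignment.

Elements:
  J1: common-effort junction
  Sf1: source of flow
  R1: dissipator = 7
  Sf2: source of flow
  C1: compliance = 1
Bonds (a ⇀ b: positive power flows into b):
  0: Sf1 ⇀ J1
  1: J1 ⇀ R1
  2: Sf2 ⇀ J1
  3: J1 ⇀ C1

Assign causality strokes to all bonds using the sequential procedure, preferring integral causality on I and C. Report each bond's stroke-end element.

β0 stroke at Sf1  (Sf1 fixes flow; stroke at Sf1)
β2 stroke at Sf2  (Sf2: flow source, stroke at near end)
β3 stroke at J1  (prefer integral on C1)
β1 stroke at R1  (J1 effort already set via bond 3)

#0 →Sf1
#1 →R1
#2 →Sf2
#3 →J1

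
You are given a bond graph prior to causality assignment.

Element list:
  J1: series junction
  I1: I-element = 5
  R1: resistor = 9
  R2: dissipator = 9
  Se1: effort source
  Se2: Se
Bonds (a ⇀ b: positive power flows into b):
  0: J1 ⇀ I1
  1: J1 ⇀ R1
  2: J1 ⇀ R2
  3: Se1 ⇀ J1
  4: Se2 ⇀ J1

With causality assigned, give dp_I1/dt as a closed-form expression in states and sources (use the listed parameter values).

dp_I1/dt = E_Se1 + E_Se2 - 18*p_I1/5

β3 |J1  (Se1: effort source, stroke at far end)
β4 |J1  (Se2 (Se) sets effort on bond)
β0 |I1  (I1 integral (f out))
β1 |J1  (J1: bond 0 brought flow, rest push out)
β2 |J1  (J1: bond 0 brought flow, rest push out)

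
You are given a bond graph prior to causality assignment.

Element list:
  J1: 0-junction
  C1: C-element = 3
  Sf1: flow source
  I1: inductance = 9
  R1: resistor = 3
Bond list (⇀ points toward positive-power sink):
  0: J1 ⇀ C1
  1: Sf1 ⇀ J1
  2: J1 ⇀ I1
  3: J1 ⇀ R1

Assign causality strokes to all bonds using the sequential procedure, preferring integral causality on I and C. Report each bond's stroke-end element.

β0 stroke at J1
β1 stroke at Sf1
β2 stroke at I1
β3 stroke at R1

#1 |Sf1  (Sf1 (Sf) sets flow on bond)
#0 |J1  (prefer integral on C1)
#2 |I1  (J1: bond 0 brought effort, rest push out)
#3 |R1  (J1 effort already set via bond 0)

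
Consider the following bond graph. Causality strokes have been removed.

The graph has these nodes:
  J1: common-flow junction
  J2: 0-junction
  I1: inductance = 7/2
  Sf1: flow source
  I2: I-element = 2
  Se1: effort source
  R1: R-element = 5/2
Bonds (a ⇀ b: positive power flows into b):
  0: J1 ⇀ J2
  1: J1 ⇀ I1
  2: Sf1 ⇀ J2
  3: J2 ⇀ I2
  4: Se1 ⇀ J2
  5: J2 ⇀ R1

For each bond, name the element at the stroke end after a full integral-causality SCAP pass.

bond 0 →J1
bond 1 →I1
bond 2 →Sf1
bond 3 →I2
bond 4 →J2
bond 5 →R1

#2 stroke→Sf1  (Sf1 (Sf) sets flow on bond)
#4 stroke→J2  (Se1 (Se) sets effort on bond)
#0 stroke→J1  (J2: bond 4 brought effort, rest push out)
#3 stroke→I2  (common-e at J2 fixed by 4)
#5 stroke→R1  (J2 effort already set via bond 4)
#1 stroke→I1  (J1: last free bond brings flow in)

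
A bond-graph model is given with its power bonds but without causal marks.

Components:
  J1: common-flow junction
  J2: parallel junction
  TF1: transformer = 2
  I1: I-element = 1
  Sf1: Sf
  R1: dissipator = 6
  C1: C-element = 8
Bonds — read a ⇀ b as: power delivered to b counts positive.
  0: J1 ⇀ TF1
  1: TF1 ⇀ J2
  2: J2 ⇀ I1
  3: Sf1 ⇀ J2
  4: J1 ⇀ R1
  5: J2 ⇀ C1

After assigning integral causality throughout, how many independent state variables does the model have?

2  (C1, I1 all integral)

#3 |Sf1  (source Sf1 imposes f)
#2 |I1  (prefer integral on I1)
#5 |J2  (C1 integral (e out))
#1 |TF1  (common-e at J2 fixed by 5)
#0 |J1  (TF TF1: opposite of bond 1)
#4 |R1  (closing 1-jn rule on J1)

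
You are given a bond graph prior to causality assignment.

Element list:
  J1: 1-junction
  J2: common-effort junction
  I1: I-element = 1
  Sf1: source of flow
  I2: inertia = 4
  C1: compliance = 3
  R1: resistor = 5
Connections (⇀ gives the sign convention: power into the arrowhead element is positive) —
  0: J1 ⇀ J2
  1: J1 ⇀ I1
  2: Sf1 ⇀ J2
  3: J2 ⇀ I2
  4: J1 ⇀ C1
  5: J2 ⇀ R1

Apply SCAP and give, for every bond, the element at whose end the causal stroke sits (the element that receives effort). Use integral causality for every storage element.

#0 →J1
#1 →I1
#2 →Sf1
#3 →I2
#4 →J1
#5 →J2

#2 |Sf1  (Sf1: flow source, stroke at near end)
#1 |I1  (prefer integral on I1)
#0 |J1  (common-f at J1 fixed by 1)
#4 |J1  (common-f at J1 fixed by 1)
#3 |I2  (I2 outputs flow p/I2)
#5 |J2  (closing 0-jn rule on J2)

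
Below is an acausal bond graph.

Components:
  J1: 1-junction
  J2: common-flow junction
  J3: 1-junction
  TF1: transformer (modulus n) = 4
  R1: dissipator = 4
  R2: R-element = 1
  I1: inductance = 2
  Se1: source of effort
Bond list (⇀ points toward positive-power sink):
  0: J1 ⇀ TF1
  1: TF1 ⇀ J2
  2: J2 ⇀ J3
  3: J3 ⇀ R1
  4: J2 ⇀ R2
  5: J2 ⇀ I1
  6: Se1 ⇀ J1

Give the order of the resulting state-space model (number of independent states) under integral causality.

1  (I1 all integral)

#6 |J1  (Se1 (Se) sets effort on bond)
#0 |TF1  (only one flow-in slot at J1)
#1 |J2  (TF1: transformer flips bond 0)
#5 |I1  (I1 outputs flow p/I1)
#2 |J2  (1-jn J2 has f-setter on 5)
#4 |J2  (J2 flow already set via bond 5)
#3 |J3  (common-f at J3 fixed by 2)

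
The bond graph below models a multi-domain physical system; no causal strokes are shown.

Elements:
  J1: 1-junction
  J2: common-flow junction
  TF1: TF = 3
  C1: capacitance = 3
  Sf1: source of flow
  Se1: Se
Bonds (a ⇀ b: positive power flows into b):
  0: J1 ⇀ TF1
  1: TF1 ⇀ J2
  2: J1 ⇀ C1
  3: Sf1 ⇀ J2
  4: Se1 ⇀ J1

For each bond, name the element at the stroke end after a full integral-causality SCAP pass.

bond 0 |TF1
bond 1 |J2
bond 2 |J1
bond 3 |Sf1
bond 4 |J1

b3 stroke at Sf1  (Sf1 (Sf) sets flow on bond)
b4 stroke at J1  (source Se1 imposes e)
b1 stroke at J2  (J2: bond 3 brought flow, rest push out)
b0 stroke at TF1  (TF1: transformer flips bond 1)
b2 stroke at J1  (J1: bond 0 brought flow, rest push out)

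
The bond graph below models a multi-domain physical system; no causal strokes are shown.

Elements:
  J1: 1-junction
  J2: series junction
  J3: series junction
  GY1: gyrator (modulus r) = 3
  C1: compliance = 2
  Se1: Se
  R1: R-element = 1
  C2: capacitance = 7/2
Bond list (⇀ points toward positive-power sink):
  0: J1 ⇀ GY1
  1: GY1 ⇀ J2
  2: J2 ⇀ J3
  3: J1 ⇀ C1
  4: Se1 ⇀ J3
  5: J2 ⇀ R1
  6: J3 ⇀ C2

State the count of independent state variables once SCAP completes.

2  (C1, C2 all integral)

bond 4 |J3  (Se1 (Se) sets effort on bond)
bond 3 |J1  (prefer integral on C1)
bond 0 |GY1  (J1 needs exactly one f-in)
bond 1 |GY1  (GY GY1: same side as bond 0)
bond 2 |J2  (1-jn J2 has f-setter on 1)
bond 5 |J2  (1-jn J2 has f-setter on 1)
bond 6 |J3  (J3: bond 2 brought flow, rest push out)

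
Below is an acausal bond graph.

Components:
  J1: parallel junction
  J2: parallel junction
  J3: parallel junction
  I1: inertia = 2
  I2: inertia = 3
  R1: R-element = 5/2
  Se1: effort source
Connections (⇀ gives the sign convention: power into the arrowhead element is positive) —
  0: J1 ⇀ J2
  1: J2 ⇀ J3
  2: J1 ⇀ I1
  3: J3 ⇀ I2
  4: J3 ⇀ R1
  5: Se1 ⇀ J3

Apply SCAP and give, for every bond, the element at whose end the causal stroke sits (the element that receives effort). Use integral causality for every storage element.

β0 |J1
β1 |J2
β2 |I1
β3 |I2
β4 |R1
β5 |J3

b5 stroke at J3  (Se1: effort source, stroke at far end)
b1 stroke at J2  (J3: bond 5 brought effort, rest push out)
b3 stroke at I2  (J3 effort already set via bond 5)
b4 stroke at R1  (J3 effort already set via bond 5)
b0 stroke at J1  (J2 effort already set via bond 1)
b2 stroke at I1  (J1: bond 0 brought effort, rest push out)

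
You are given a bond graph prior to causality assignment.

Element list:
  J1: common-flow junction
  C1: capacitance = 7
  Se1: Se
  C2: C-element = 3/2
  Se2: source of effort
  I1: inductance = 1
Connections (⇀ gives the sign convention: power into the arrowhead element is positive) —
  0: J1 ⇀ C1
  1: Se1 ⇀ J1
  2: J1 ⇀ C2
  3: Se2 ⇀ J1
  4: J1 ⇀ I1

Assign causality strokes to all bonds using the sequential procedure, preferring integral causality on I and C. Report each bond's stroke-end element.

β1 |J1  (Se1 fixes effort; stroke away)
β3 |J1  (source Se2 imposes e)
β0 |J1  (C1 integral (e out))
β2 |J1  (prefer integral on C2)
β4 |I1  (J1: last free bond brings flow in)

#0 stroke→J1
#1 stroke→J1
#2 stroke→J1
#3 stroke→J1
#4 stroke→I1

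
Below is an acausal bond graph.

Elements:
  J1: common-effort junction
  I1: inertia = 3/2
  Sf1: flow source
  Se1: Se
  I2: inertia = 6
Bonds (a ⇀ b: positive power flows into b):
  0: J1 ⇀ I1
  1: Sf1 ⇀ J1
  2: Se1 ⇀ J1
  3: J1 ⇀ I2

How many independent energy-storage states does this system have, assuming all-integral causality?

b1 |Sf1  (Sf1 fixes flow; stroke at Sf1)
b2 |J1  (Se1: effort source, stroke at far end)
b0 |I1  (J1 effort already set via bond 2)
b3 |I2  (0-jn J1 has e-setter on 2)

2  (I1, I2 all integral)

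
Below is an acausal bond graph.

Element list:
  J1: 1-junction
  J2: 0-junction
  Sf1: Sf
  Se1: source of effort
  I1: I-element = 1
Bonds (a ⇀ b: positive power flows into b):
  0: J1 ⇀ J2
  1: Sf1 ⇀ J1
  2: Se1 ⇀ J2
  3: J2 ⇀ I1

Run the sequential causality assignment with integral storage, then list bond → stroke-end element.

β1 stroke at Sf1  (Sf1: flow source, stroke at near end)
β2 stroke at J2  (Se1 (Se) sets effort on bond)
β0 stroke at J1  (J1 flow already set via bond 1)
β3 stroke at I1  (J2 effort already set via bond 2)

#0 stroke at J1
#1 stroke at Sf1
#2 stroke at J2
#3 stroke at I1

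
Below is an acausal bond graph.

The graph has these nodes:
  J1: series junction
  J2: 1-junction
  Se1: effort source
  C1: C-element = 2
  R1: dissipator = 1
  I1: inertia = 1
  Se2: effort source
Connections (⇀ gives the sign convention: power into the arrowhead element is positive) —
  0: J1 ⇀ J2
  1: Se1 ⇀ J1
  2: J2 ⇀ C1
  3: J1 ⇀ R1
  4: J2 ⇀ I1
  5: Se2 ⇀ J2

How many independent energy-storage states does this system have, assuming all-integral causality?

#1 →J1  (Se1: effort source, stroke at far end)
#5 →J2  (source Se2 imposes e)
#2 →J2  (C1 outputs effort q/C1)
#4 →I1  (prefer integral on I1)
#0 →J2  (J2 flow already set via bond 4)
#3 →J1  (J1 flow already set via bond 0)

2  (C1, I1 all integral)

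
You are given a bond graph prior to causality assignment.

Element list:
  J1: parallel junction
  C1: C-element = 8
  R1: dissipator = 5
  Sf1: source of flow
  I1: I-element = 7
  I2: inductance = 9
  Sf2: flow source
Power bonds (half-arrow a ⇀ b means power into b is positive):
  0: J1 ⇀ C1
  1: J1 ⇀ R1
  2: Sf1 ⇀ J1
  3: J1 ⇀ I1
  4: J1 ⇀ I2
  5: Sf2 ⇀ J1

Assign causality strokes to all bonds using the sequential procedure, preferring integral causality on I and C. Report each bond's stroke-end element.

β2 stroke→Sf1  (Sf1 (Sf) sets flow on bond)
β5 stroke→Sf2  (Sf2 (Sf) sets flow on bond)
β0 stroke→J1  (prefer integral on C1)
β1 stroke→R1  (0-jn J1 has e-setter on 0)
β3 stroke→I1  (common-e at J1 fixed by 0)
β4 stroke→I2  (J1: bond 0 brought effort, rest push out)

b0 stroke→J1
b1 stroke→R1
b2 stroke→Sf1
b3 stroke→I1
b4 stroke→I2
b5 stroke→Sf2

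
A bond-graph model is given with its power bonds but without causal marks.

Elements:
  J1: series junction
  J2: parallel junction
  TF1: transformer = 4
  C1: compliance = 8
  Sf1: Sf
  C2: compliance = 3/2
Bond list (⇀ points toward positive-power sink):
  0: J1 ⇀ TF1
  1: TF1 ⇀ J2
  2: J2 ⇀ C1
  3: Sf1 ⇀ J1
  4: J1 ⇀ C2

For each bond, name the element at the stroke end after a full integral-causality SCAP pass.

bond 3 stroke→Sf1  (Sf1 fixes flow; stroke at Sf1)
bond 0 stroke→J1  (common-f at J1 fixed by 3)
bond 4 stroke→J1  (J1: bond 3 brought flow, rest push out)
bond 1 stroke→TF1  (through TF1, causality passes straight; one stroke at TF1)
bond 2 stroke→J2  (J2 needs exactly one e-in)

bond 0 stroke at J1
bond 1 stroke at TF1
bond 2 stroke at J2
bond 3 stroke at Sf1
bond 4 stroke at J1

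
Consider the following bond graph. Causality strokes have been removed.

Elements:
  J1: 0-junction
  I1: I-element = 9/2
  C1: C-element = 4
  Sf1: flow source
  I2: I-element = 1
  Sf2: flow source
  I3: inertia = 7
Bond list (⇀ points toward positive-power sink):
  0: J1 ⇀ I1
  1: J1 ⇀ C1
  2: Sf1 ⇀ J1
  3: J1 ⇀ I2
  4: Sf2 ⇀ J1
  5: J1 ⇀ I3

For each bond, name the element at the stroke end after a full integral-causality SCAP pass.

bond 2 →Sf1  (source Sf1 imposes f)
bond 4 →Sf2  (Sf2 (Sf) sets flow on bond)
bond 0 →I1  (I1 outputs flow p/I1)
bond 1 →J1  (C1 integral (e out))
bond 3 →I2  (0-jn J1 has e-setter on 1)
bond 5 →I3  (J1 effort already set via bond 1)

β0 →I1
β1 →J1
β2 →Sf1
β3 →I2
β4 →Sf2
β5 →I3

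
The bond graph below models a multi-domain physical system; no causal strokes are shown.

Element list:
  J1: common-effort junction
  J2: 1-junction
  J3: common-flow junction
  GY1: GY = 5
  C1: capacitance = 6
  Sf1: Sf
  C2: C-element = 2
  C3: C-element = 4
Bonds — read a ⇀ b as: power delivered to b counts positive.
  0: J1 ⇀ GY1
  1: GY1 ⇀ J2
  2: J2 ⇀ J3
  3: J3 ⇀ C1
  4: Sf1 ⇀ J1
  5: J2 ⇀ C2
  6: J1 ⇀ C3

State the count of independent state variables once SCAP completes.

3  (C1, C2, C3 all integral)

β4 →Sf1  (Sf1 (Sf) sets flow on bond)
β3 →J3  (C1: C, integral causality)
β2 →J2  (J3: last free bond brings flow in)
β5 →J2  (C2 integral (e out))
β1 →GY1  (J2: last free bond brings flow in)
β0 →GY1  (through GY1, causality inverts; strokes same side of GY1)
β6 →J1  (J1: last free bond brings effort in)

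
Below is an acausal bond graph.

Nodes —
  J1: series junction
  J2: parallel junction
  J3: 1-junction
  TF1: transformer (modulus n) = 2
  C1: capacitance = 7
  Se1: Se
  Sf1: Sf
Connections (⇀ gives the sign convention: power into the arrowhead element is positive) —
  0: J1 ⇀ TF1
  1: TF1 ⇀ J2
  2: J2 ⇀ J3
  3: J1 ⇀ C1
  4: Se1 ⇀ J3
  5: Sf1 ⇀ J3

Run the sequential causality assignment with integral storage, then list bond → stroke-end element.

b4 |J3  (Se1: effort source, stroke at far end)
b5 |Sf1  (Sf1 fixes flow; stroke at Sf1)
b2 |J3  (common-f at J3 fixed by 5)
b1 |J2  (only one effort-in slot at J2)
b0 |TF1  (TF1: transformer flips bond 1)
b3 |J1  (common-f at J1 fixed by 0)

#0 stroke at TF1
#1 stroke at J2
#2 stroke at J3
#3 stroke at J1
#4 stroke at J3
#5 stroke at Sf1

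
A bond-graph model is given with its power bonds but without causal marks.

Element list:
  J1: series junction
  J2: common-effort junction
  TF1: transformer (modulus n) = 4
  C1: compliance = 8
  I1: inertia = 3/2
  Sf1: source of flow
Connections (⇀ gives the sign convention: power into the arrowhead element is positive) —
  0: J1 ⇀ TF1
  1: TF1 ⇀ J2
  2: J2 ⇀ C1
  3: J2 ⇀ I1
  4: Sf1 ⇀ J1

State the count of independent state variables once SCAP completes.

b4 |Sf1  (Sf1: flow source, stroke at near end)
b0 |J1  (J1: bond 4 brought flow, rest push out)
b1 |TF1  (TF1 one-in-one-out from 0)
b2 |J2  (prefer integral on C1)
b3 |I1  (J2: bond 2 brought effort, rest push out)

2  (C1, I1 all integral)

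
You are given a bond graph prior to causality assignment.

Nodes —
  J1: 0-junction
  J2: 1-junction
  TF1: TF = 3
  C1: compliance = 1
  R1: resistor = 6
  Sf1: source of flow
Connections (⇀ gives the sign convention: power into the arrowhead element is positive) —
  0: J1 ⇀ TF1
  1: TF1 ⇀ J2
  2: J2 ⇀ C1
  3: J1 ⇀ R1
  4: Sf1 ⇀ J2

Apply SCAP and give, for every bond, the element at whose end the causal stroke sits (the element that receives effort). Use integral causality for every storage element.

bond 4 |Sf1  (source Sf1 imposes f)
bond 1 |J2  (1-jn J2 has f-setter on 4)
bond 2 |J2  (J2 flow already set via bond 4)
bond 0 |TF1  (TF TF1: opposite of bond 1)
bond 3 |J1  (J1 needs exactly one e-in)

b0 stroke at TF1
b1 stroke at J2
b2 stroke at J2
b3 stroke at J1
b4 stroke at Sf1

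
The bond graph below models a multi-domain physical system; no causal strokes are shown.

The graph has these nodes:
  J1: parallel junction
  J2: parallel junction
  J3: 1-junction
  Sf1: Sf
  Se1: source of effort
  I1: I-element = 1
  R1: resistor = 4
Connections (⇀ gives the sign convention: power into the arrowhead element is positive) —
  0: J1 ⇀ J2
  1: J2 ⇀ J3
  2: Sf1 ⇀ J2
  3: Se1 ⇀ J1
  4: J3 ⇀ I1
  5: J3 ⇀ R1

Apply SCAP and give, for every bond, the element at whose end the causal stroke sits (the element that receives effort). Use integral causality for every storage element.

β0 stroke at J2
β1 stroke at J3
β2 stroke at Sf1
β3 stroke at J1
β4 stroke at I1
β5 stroke at J3

#2 stroke at Sf1  (Sf1: flow source, stroke at near end)
#3 stroke at J1  (Se1 (Se) sets effort on bond)
#0 stroke at J2  (J1 effort already set via bond 3)
#1 stroke at J3  (common-e at J2 fixed by 0)
#4 stroke at I1  (I1 outputs flow p/I1)
#5 stroke at J3  (J3 flow already set via bond 4)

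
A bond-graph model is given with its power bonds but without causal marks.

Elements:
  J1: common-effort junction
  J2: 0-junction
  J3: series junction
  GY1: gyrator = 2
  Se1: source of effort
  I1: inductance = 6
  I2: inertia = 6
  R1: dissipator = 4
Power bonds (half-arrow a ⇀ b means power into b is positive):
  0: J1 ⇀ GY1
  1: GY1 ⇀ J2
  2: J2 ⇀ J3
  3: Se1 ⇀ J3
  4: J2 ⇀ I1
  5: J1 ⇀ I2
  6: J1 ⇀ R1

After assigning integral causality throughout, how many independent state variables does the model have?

b3 stroke at J3  (source Se1 imposes e)
b2 stroke at J2  (J3 needs exactly one f-in)
b1 stroke at GY1  (0-jn J2 has e-setter on 2)
b4 stroke at I1  (J2: bond 2 brought effort, rest push out)
b0 stroke at GY1  (through GY1, causality inverts; strokes same side of GY1)
b5 stroke at I2  (I2 outputs flow p/I2)
b6 stroke at J1  (J1: last free bond brings effort in)

2  (I1, I2 all integral)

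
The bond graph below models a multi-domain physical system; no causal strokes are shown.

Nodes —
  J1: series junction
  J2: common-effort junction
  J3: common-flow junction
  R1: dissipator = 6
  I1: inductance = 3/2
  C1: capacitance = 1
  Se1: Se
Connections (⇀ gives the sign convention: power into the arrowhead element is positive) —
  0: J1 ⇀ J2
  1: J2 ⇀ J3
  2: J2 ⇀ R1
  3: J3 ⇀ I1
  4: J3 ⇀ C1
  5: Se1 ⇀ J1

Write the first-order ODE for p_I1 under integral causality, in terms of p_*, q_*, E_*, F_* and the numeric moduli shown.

dp_I1/dt = E_Se1 - q_C1

b5 stroke→J1  (Se1 fixes effort; stroke away)
b0 stroke→J2  (J1 needs exactly one f-in)
b1 stroke→J3  (0-jn J2 has e-setter on 0)
b2 stroke→R1  (J2: bond 0 brought effort, rest push out)
b3 stroke→I1  (I1 integral (f out))
b4 stroke→J3  (common-f at J3 fixed by 3)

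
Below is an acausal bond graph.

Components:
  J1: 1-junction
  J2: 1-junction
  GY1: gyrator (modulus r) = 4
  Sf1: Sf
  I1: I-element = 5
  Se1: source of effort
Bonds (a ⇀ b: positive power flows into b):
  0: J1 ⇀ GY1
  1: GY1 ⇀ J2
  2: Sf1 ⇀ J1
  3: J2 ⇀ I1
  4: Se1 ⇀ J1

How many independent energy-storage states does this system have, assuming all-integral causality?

1  (I1 all integral)

b2 stroke→Sf1  (Sf1: flow source, stroke at near end)
b4 stroke→J1  (source Se1 imposes e)
b0 stroke→J1  (common-f at J1 fixed by 2)
b1 stroke→J2  (GY1: gyrator matches bond 0)
b3 stroke→I1  (J2 needs exactly one f-in)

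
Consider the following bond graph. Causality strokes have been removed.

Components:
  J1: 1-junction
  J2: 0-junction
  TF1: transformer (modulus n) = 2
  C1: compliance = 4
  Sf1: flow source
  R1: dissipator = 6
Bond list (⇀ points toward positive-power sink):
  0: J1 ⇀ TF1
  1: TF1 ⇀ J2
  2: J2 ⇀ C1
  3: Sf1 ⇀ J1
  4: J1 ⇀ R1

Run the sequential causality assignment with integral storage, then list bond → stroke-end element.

#0 |J1
#1 |TF1
#2 |J2
#3 |Sf1
#4 |J1

b3 stroke at Sf1  (Sf1 fixes flow; stroke at Sf1)
b0 stroke at J1  (common-f at J1 fixed by 3)
b4 stroke at J1  (common-f at J1 fixed by 3)
b1 stroke at TF1  (TF1 one-in-one-out from 0)
b2 stroke at J2  (only one effort-in slot at J2)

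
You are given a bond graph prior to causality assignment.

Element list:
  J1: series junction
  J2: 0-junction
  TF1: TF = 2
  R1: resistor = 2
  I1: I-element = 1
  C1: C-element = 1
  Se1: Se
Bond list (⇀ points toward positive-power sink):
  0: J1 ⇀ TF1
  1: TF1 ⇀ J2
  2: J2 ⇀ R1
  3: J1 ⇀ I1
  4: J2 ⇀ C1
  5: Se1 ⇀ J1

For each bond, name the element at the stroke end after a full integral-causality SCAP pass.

b0 stroke at J1
b1 stroke at TF1
b2 stroke at R1
b3 stroke at I1
b4 stroke at J2
b5 stroke at J1

β5 stroke at J1  (Se1 fixes effort; stroke away)
β3 stroke at I1  (prefer integral on I1)
β0 stroke at J1  (J1 flow already set via bond 3)
β1 stroke at TF1  (TF1 one-in-one-out from 0)
β4 stroke at J2  (prefer integral on C1)
β2 stroke at R1  (J2 effort already set via bond 4)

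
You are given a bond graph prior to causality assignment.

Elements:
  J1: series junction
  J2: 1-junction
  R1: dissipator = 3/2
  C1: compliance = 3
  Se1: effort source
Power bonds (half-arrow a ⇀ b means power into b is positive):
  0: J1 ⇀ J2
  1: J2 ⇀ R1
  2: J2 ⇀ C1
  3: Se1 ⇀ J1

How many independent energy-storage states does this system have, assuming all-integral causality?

β3 stroke at J1  (Se1 (Se) sets effort on bond)
β0 stroke at J2  (only one flow-in slot at J1)
β2 stroke at J2  (C1 integral (e out))
β1 stroke at R1  (closing 1-jn rule on J2)

1  (C1 all integral)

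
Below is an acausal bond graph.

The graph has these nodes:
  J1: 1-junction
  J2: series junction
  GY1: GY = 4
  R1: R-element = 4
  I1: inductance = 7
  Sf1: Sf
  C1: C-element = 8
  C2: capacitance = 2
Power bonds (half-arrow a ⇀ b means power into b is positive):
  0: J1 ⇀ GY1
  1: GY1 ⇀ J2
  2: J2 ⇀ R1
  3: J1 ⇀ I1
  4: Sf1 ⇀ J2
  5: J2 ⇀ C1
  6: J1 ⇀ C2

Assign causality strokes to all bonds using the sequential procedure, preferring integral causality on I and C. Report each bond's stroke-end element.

#4 →Sf1  (Sf1 fixes flow; stroke at Sf1)
#1 →J2  (common-f at J2 fixed by 4)
#2 →J2  (J2 flow already set via bond 4)
#5 →J2  (J2: bond 4 brought flow, rest push out)
#0 →J1  (GY1 both-in/both-out from 1)
#3 →I1  (I1 outputs flow p/I1)
#6 →J1  (J1: bond 3 brought flow, rest push out)

β0 |J1
β1 |J2
β2 |J2
β3 |I1
β4 |Sf1
β5 |J2
β6 |J1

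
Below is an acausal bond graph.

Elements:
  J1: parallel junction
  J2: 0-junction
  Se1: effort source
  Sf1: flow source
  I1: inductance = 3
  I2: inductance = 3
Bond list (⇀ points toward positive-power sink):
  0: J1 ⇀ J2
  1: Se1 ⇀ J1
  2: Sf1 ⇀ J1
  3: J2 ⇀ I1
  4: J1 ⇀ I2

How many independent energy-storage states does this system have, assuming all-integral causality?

#1 →J1  (source Se1 imposes e)
#2 →Sf1  (source Sf1 imposes f)
#0 →J2  (common-e at J1 fixed by 1)
#4 →I2  (J1 effort already set via bond 1)
#3 →I1  (J2: bond 0 brought effort, rest push out)

2  (I1, I2 all integral)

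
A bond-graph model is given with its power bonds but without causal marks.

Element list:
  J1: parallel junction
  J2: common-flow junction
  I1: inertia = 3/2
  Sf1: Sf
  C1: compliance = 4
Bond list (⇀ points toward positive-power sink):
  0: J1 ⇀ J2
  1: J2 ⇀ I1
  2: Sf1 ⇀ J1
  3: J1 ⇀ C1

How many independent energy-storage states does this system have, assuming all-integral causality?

2  (C1, I1 all integral)

b2 |Sf1  (source Sf1 imposes f)
b1 |I1  (I1 outputs flow p/I1)
b0 |J2  (J2 flow already set via bond 1)
b3 |J1  (closing 0-jn rule on J1)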